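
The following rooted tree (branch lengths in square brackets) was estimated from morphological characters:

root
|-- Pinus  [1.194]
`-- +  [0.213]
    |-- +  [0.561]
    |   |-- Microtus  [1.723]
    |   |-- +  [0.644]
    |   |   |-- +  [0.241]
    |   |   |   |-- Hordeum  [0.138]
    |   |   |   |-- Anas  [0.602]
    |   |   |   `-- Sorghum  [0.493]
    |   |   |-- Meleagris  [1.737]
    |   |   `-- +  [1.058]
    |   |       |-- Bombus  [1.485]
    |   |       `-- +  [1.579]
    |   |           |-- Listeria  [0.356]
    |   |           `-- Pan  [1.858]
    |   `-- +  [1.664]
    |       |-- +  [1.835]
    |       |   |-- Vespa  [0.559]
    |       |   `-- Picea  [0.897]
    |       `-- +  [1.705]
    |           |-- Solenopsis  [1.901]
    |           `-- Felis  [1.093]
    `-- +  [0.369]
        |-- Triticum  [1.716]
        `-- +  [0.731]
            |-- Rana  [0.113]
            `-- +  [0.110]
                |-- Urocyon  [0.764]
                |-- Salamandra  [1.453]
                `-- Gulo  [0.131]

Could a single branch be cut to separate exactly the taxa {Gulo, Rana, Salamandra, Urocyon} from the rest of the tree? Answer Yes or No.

The most recent common ancestor of these taxa subtends (Rana,(Urocyon,Salamandra,Gulo)).
That clade has exactly 4 tips — every listed taxon and nothing else — so the group is monophyletic.

Yes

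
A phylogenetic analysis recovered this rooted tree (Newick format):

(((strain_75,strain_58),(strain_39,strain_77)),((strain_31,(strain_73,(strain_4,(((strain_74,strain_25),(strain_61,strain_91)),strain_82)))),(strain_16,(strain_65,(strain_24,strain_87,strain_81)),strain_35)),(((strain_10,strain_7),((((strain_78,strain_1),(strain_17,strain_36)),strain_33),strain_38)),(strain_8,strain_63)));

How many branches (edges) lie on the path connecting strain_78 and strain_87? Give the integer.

The MRCA of strain_78 and strain_87 is the root of the tree.
From strain_78 up to that node: 7 branches. From strain_87 up to the same node: 5 branches. Total: 7 + 5 = 12.

12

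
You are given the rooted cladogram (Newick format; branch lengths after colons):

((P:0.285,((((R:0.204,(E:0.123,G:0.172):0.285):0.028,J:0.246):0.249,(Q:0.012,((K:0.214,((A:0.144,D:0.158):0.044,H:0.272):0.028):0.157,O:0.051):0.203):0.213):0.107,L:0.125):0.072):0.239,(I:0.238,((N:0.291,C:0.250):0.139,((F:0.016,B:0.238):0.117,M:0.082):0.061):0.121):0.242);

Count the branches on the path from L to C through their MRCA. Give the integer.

7

The MRCA of L and C is the root of the tree.
From L up to that node: 3 branches. From C up to the same node: 4 branches. Total: 3 + 4 = 7.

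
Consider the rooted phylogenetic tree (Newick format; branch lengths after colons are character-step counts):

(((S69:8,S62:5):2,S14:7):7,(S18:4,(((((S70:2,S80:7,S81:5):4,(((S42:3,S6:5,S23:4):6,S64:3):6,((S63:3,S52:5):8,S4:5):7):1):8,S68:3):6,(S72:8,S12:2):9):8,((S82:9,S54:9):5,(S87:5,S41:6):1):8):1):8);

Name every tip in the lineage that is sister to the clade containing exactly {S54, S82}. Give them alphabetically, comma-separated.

S41, S87

The clade containing exactly {S54, S82} attaches to the tree at the node subtending ((S82,S54),(S87,S41)).
The other lineage descending from that same node — the sister group — is (S87,S41); its 2 tips in alphabetical order are the answer.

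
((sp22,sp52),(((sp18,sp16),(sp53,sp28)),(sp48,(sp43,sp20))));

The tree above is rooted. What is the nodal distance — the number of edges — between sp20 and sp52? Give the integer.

The MRCA of sp20 and sp52 is the root of the tree.
From sp20 up to that node: 4 branches. From sp52 up to the same node: 2 branches. Total: 4 + 2 = 6.

6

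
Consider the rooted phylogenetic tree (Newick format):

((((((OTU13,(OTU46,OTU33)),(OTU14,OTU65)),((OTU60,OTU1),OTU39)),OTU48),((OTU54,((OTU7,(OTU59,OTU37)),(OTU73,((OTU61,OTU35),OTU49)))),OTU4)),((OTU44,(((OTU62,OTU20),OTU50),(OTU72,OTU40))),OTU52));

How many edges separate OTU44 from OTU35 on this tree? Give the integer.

The MRCA of OTU44 and OTU35 is the root of the tree.
From OTU44 up to that node: 3 branches. From OTU35 up to the same node: 8 branches. Total: 3 + 8 = 11.

11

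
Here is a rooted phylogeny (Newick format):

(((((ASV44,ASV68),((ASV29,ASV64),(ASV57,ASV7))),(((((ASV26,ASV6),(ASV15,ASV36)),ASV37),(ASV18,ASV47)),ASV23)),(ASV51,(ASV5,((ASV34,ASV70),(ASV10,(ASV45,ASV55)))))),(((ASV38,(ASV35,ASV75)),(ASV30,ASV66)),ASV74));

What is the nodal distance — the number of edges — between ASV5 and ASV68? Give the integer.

The MRCA of ASV5 and ASV68 is the node subtending ((((ASV44,ASV68),((ASV29,ASV64),(ASV57,ASV7))),(((((ASV26,ASV6),(ASV15,ASV36)),ASV37),(ASV18,ASV47)),ASV23)),(ASV51,(ASV5,((ASV34,ASV70),(ASV10,(ASV45,ASV55)))))).
From ASV5 up to that node: 3 branches. From ASV68 up to the same node: 4 branches. Total: 3 + 4 = 7.

7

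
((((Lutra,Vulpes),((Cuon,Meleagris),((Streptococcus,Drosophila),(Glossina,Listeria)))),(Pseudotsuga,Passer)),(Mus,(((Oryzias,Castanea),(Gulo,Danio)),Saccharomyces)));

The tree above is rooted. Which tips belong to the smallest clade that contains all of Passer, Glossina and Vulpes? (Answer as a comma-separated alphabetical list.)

Cuon, Drosophila, Glossina, Listeria, Lutra, Meleagris, Passer, Pseudotsuga, Streptococcus, Vulpes

Tracing Passer: it sits inside (Pseudotsuga,Passer).
Tracing Glossina: it sits inside (Glossina,Listeria).
Tracing Vulpes: it sits inside (Lutra,Vulpes).
The smallest clade enclosing all 3 is (((Lutra,Vulpes),((Cuon,Meleagris),((Streptococcus,Drosophila),(Glossina,Listeria)))),(Pseudotsuga,Passer)); the answer is its 10 terminal taxa in alphabetical order.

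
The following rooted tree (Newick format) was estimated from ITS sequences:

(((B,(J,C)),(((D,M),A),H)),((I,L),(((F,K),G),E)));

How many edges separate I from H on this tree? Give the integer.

6

The MRCA of I and H is the root of the tree.
From I up to that node: 3 branches. From H up to the same node: 3 branches. Total: 3 + 3 = 6.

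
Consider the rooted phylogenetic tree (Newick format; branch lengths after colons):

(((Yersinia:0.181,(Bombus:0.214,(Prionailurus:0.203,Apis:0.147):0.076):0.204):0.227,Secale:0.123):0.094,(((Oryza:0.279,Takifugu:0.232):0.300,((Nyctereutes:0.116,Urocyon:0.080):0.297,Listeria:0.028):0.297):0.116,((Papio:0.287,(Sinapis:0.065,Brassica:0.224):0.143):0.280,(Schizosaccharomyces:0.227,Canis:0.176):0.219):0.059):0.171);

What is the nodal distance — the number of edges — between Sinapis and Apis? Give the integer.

10

The MRCA of Sinapis and Apis is the root of the tree.
From Sinapis up to that node: 5 branches. From Apis up to the same node: 5 branches. Total: 5 + 5 = 10.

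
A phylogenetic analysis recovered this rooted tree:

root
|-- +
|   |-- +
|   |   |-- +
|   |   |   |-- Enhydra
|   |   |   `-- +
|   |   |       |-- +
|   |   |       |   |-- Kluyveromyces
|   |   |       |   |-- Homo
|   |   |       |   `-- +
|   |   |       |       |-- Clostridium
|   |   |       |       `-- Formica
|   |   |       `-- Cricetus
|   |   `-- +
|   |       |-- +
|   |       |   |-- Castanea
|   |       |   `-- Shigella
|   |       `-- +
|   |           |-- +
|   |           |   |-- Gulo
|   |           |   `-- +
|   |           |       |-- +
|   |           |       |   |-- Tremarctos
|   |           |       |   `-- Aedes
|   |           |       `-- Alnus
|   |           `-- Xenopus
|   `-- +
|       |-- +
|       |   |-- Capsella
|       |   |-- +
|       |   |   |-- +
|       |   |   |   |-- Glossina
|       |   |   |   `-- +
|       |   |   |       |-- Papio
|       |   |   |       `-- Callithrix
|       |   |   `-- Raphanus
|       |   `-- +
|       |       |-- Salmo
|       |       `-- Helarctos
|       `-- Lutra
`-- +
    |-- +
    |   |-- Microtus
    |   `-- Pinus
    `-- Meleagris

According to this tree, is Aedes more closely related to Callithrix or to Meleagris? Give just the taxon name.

Callithrix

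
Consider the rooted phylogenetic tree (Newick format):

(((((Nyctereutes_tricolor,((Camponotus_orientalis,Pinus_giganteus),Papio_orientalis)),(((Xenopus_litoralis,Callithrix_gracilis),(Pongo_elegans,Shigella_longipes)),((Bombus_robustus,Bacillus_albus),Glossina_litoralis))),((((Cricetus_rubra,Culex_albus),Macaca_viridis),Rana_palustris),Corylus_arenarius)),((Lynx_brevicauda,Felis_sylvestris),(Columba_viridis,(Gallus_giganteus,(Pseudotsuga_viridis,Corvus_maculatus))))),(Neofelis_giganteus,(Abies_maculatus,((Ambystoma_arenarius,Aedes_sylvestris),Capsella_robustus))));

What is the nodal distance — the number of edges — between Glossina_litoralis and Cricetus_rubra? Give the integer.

The MRCA of Glossina_litoralis and Cricetus_rubra is the node subtending (((Nyctereutes_tricolor,((Camponotus_orientalis,Pinus_giganteus),Papio_orientalis)),(((Xenopus_litoralis,Callithrix_gracilis),(Pongo_elegans,Shigella_longipes)),((Bombus_robustus,Bacillus_albus),Glossina_litoralis))),((((Cricetus_rubra,Culex_albus),Macaca_viridis),Rana_palustris),Corylus_arenarius)).
From Glossina_litoralis up to that node: 4 branches. From Cricetus_rubra up to the same node: 5 branches. Total: 4 + 5 = 9.

9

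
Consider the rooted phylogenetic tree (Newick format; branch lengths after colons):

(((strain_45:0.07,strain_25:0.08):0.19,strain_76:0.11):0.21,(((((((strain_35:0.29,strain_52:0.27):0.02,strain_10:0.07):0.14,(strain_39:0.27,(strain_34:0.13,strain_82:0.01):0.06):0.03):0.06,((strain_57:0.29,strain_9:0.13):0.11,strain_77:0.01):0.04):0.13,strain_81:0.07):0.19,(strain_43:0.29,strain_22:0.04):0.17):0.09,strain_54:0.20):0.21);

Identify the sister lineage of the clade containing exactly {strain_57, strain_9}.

strain_77

The clade containing exactly {strain_57, strain_9} attaches to the tree at the node subtending ((strain_57,strain_9),strain_77).
The other lineage descending from that same node — the sister group — is the single tip strain_77.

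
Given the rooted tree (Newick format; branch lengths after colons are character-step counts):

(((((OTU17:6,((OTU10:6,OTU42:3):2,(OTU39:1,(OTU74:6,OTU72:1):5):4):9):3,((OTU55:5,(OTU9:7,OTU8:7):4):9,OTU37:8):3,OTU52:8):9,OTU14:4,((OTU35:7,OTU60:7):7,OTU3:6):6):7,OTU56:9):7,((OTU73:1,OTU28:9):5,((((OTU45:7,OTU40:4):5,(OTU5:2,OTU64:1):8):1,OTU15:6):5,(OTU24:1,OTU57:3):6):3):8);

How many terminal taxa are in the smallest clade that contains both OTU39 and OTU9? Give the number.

11

The MRCA of OTU39 and OTU9 is the node subtending ((OTU17,((OTU10,OTU42),(OTU39,(OTU74,OTU72)))),((OTU55,(OTU9,OTU8)),OTU37),OTU52).
That clade contains 11 terminal taxa: OTU10, OTU17, OTU37, OTU39, OTU42, OTU52, OTU55, OTU72, OTU74, OTU8, OTU9.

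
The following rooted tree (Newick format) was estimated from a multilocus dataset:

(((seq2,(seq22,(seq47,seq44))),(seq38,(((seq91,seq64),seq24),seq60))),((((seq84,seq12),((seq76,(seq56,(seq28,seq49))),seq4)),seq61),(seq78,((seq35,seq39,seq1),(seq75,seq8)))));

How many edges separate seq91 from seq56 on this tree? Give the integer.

The MRCA of seq91 and seq56 is the root of the tree.
From seq91 up to that node: 6 branches. From seq56 up to the same node: 7 branches. Total: 6 + 7 = 13.

13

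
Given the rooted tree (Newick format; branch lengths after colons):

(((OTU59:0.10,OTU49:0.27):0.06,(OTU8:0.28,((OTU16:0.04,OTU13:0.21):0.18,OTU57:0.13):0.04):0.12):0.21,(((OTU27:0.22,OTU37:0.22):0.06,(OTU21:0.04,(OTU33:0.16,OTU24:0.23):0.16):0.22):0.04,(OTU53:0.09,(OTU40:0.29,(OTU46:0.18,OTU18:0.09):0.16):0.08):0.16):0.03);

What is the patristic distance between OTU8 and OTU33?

The path runs OTU8 → … → MRCA → … → OTU33; the MRCA is the root of the tree.
Branch lengths along that path: 0.28 + 0.12 + 0.21 + 0.03 + 0.04 + 0.22 + 0.16 + 0.16 = 1.22.

1.22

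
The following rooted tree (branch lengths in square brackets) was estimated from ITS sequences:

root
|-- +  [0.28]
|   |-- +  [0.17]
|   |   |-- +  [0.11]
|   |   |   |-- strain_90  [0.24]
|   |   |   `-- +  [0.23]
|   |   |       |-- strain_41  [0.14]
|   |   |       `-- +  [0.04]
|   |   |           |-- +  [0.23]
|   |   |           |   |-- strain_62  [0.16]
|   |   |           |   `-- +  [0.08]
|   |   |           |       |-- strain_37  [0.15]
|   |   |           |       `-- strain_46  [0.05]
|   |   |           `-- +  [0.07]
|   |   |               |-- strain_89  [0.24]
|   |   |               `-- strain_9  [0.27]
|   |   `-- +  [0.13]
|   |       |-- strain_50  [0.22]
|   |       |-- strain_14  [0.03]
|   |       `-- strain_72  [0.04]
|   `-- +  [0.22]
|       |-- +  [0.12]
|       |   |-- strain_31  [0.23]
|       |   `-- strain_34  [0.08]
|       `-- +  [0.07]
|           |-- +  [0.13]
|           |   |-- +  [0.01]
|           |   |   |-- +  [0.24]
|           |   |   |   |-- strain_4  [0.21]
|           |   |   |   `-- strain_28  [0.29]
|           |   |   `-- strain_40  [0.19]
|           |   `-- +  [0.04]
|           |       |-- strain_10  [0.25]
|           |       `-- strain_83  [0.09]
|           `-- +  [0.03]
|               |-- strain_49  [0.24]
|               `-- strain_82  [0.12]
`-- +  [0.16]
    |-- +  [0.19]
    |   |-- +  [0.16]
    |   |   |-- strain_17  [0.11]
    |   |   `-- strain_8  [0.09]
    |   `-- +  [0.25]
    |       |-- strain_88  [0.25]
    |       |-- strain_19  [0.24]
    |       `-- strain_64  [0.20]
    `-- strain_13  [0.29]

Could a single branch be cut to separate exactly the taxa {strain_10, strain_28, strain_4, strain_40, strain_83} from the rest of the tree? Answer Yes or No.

The most recent common ancestor of these taxa subtends (((strain_4,strain_28),strain_40),(strain_10,strain_83)).
That clade has exactly 5 tips — every listed taxon and nothing else — so the group is monophyletic.

Yes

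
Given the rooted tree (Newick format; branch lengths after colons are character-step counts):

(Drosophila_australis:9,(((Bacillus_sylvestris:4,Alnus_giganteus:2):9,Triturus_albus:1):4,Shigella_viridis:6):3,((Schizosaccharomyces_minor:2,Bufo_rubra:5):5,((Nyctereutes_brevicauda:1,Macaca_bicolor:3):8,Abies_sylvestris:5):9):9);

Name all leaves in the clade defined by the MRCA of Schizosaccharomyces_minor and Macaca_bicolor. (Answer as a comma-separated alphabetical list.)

Tracing Schizosaccharomyces_minor: it sits inside (Schizosaccharomyces_minor,Bufo_rubra).
Tracing Macaca_bicolor: it sits inside (Nyctereutes_brevicauda,Macaca_bicolor).
The smallest clade enclosing both is ((Schizosaccharomyces_minor,Bufo_rubra),((Nyctereutes_brevicauda,Macaca_bicolor),Abies_sylvestris)); the answer is its 5 terminal taxa in alphabetical order.

Abies_sylvestris, Bufo_rubra, Macaca_bicolor, Nyctereutes_brevicauda, Schizosaccharomyces_minor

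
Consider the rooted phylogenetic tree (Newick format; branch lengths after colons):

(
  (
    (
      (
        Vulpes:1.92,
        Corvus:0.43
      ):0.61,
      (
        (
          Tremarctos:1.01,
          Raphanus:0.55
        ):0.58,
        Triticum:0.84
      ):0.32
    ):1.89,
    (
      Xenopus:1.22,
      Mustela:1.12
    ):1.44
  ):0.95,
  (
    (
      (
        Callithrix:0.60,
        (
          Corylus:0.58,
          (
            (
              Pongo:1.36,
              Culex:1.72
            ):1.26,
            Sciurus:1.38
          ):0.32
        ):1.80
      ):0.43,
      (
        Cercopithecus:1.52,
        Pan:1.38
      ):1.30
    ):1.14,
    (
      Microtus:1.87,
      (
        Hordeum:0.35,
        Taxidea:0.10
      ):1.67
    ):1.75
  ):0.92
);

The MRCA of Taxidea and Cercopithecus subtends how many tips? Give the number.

The MRCA of Taxidea and Cercopithecus is the node subtending (((Callithrix,(Corylus,((Pongo,Culex),Sciurus))),(Cercopithecus,Pan)),(Microtus,(Hordeum,Taxidea))).
That clade contains 10 terminal taxa: Callithrix, Cercopithecus, Corylus, Culex, Hordeum, Microtus, Pan, Pongo, Sciurus, Taxidea.

10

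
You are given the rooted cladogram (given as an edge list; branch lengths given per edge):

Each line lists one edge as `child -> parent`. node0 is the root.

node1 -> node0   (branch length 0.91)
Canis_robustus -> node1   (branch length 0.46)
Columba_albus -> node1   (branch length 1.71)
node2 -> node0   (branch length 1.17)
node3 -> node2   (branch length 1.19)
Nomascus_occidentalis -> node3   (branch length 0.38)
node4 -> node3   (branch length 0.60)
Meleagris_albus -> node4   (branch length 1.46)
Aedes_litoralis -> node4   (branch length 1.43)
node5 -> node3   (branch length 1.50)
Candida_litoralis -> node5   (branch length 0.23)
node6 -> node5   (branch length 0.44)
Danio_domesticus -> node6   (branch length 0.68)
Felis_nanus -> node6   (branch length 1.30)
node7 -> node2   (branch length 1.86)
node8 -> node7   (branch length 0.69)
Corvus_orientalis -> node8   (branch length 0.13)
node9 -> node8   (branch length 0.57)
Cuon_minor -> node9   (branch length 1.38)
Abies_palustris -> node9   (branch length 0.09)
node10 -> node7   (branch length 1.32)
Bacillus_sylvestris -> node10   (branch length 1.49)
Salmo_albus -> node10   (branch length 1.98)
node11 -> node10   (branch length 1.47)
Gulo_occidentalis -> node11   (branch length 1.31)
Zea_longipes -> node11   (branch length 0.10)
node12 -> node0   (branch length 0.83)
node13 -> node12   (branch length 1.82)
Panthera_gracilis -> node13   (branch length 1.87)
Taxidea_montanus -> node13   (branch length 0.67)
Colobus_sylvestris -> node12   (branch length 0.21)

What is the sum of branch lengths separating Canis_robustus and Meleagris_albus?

5.79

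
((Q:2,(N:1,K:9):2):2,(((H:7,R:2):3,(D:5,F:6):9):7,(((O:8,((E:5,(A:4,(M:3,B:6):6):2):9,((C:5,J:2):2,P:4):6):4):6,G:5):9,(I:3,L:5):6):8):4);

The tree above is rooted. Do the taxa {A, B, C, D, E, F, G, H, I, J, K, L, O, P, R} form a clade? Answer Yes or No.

The MRCA of the listed taxa is the root, so the smallest clade containing them is the whole tree.
That clade also contains M, N, Q, which are not in the proposed group, so the group is not monophyletic.

No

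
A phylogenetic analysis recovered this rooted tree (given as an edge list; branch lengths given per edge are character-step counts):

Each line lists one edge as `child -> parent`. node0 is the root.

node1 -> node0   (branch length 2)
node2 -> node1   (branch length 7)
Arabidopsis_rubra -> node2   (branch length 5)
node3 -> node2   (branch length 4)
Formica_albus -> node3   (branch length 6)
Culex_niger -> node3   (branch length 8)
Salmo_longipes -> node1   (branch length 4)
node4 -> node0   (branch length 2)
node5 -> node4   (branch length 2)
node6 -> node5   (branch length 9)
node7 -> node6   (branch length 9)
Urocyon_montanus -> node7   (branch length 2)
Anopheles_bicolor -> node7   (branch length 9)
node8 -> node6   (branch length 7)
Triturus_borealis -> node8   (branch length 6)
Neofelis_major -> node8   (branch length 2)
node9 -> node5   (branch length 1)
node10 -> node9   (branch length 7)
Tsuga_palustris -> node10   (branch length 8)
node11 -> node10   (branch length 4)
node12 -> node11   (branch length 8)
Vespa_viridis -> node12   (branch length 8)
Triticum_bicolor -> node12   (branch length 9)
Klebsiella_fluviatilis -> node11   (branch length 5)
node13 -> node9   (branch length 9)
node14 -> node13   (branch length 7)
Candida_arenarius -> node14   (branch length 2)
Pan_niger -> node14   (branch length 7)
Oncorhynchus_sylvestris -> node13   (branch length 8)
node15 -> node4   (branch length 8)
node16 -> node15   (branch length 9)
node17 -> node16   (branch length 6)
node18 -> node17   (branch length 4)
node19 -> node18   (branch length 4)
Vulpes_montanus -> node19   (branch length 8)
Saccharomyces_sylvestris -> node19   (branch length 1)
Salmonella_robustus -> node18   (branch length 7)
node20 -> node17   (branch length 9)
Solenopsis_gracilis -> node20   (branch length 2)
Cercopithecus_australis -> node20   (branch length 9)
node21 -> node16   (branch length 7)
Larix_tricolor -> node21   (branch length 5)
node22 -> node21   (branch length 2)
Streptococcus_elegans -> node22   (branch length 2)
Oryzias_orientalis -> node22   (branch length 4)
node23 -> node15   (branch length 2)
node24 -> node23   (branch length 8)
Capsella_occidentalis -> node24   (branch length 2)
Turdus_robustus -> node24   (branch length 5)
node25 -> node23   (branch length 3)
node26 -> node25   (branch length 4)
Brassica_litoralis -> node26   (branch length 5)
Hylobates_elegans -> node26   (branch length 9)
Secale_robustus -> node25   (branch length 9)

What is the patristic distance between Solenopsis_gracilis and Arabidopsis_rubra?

50

The path runs Solenopsis_gracilis → … → MRCA → … → Arabidopsis_rubra; the MRCA is the root of the tree.
Branch lengths along that path: 2 + 9 + 6 + 9 + 8 + 2 + 2 + 7 + 5 = 50.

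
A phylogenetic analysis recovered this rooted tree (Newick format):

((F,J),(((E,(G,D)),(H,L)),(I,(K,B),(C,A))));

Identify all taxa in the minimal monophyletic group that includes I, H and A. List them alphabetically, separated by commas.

Tracing I: it sits inside (I,(K,B),(C,A)).
Tracing H: it sits inside (H,L).
Tracing A: it sits inside (C,A).
The smallest clade enclosing all 3 is (((E,(G,D)),(H,L)),(I,(K,B),(C,A))); the answer is its 10 terminal taxa in alphabetical order.

A, B, C, D, E, G, H, I, K, L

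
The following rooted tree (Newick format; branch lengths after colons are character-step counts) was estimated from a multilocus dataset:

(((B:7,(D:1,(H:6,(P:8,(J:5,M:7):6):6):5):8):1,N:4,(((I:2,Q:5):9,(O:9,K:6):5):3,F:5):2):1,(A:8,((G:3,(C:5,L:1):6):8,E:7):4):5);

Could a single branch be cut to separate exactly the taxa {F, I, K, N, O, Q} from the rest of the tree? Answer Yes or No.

No

The MRCA of the listed taxa subtends ((B,(D,(H,(P,(J,M))))),N,(((I,Q),(O,K)),F)).
That clade also contains B, D, H, J, M, P, which are not in the proposed group, so the group is not monophyletic.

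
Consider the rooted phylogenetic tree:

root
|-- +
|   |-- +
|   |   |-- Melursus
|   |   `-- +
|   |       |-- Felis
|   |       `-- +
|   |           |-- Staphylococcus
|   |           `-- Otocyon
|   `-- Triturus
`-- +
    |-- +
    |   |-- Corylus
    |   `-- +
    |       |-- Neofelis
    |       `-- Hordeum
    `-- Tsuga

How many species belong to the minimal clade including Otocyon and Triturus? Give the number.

5

The MRCA of Otocyon and Triturus is the node subtending ((Melursus,(Felis,(Staphylococcus,Otocyon))),Triturus).
That clade contains 5 terminal taxa: Felis, Melursus, Otocyon, Staphylococcus, Triturus.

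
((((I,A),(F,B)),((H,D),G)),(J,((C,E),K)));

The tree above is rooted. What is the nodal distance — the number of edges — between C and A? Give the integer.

8

The MRCA of C and A is the root of the tree.
From C up to that node: 4 branches. From A up to the same node: 4 branches. Total: 4 + 4 = 8.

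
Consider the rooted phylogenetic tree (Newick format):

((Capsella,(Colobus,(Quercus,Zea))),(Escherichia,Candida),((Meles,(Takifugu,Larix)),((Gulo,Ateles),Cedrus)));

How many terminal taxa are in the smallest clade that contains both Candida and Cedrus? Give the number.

The MRCA of Candida and Cedrus is the root, so the clade is the entire tree.
That clade contains 12 terminal taxa: Ateles, Candida, Capsella, Cedrus, Colobus, Escherichia, Gulo, Larix, Meles, Quercus, Takifugu, Zea.

12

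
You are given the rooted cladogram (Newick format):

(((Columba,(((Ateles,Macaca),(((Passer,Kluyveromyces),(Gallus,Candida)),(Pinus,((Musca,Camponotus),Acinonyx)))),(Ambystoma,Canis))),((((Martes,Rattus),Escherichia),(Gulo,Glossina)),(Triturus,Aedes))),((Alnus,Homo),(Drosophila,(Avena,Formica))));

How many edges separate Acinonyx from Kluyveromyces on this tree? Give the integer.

The MRCA of Acinonyx and Kluyveromyces is the node subtending (((Passer,Kluyveromyces),(Gallus,Candida)),(Pinus,((Musca,Camponotus),Acinonyx))).
From Acinonyx up to that node: 3 branches. From Kluyveromyces up to the same node: 3 branches. Total: 3 + 3 = 6.

6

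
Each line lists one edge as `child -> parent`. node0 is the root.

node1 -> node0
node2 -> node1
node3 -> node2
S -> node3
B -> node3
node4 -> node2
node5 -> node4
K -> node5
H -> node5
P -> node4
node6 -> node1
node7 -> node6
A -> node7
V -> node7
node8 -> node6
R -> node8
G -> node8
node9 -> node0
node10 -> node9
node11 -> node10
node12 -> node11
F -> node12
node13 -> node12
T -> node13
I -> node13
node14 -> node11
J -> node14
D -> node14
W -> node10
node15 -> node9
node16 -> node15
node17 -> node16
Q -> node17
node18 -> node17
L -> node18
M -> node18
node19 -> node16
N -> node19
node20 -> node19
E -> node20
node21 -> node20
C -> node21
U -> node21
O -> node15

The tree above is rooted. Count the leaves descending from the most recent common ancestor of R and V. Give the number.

4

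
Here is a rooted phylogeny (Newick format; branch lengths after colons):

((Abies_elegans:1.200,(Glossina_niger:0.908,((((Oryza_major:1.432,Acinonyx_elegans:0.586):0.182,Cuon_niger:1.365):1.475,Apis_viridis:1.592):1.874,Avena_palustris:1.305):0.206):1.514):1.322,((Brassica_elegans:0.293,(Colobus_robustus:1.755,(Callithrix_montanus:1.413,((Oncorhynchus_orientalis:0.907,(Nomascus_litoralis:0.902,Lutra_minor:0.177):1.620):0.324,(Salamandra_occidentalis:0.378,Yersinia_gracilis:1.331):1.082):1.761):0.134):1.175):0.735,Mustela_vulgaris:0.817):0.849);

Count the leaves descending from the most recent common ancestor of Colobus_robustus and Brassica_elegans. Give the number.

The MRCA of Colobus_robustus and Brassica_elegans is the node subtending (Brassica_elegans,(Colobus_robustus,(Callithrix_montanus,((Oncorhynchus_orientalis,(Nomascus_litoralis,Lutra_minor)),(Salamandra_occidentalis,Yersinia_gracilis))))).
That clade contains 8 terminal taxa: Brassica_elegans, Callithrix_montanus, Colobus_robustus, Lutra_minor, Nomascus_litoralis, Oncorhynchus_orientalis, Salamandra_occidentalis, Yersinia_gracilis.

8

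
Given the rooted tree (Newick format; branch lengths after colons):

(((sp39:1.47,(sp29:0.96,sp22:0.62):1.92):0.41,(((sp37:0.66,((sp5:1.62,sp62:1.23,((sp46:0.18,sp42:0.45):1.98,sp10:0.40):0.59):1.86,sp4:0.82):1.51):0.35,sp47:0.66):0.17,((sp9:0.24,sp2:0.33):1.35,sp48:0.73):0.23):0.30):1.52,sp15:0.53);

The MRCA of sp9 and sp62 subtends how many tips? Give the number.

The MRCA of sp9 and sp62 is the node subtending (((sp37,((sp5,sp62,((sp46,sp42),sp10)),sp4)),sp47),((sp9,sp2),sp48)).
That clade contains 11 terminal taxa: sp10, sp2, sp37, sp4, sp42, sp46, sp47, sp48, sp5, sp62, sp9.

11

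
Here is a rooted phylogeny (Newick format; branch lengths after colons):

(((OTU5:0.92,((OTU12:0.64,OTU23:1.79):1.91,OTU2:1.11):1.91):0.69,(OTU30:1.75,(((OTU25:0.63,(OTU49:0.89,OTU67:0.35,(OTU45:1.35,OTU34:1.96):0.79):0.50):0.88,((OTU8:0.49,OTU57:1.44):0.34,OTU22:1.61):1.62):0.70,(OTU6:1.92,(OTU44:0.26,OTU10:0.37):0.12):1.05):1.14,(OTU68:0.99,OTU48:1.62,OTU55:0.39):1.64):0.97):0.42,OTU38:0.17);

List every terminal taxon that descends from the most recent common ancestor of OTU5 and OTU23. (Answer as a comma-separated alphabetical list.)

OTU12, OTU2, OTU23, OTU5

Tracing OTU5: it sits inside (OTU5,((OTU12,OTU23),OTU2)).
Tracing OTU23: it sits inside (OTU12,OTU23).
The smallest clade enclosing both is (OTU5,((OTU12,OTU23),OTU2)); the answer is its 4 terminal taxa in alphabetical order.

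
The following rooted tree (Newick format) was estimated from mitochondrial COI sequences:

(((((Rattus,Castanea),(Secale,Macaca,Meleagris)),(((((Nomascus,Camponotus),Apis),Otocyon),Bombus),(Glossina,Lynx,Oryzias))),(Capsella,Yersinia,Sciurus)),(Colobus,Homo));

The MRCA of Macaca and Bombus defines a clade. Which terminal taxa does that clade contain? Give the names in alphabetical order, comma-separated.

Tracing Macaca: it sits inside (Secale,Macaca,Meleagris).
Tracing Bombus: it sits inside ((((Nomascus,Camponotus),Apis),Otocyon),Bombus).
The smallest clade enclosing both is (((Rattus,Castanea),(Secale,Macaca,Meleagris)),(((((Nomascus,Camponotus),Apis),Otocyon),Bombus),(Glossina,Lynx,Oryzias))); the answer is its 13 terminal taxa in alphabetical order.

Apis, Bombus, Camponotus, Castanea, Glossina, Lynx, Macaca, Meleagris, Nomascus, Oryzias, Otocyon, Rattus, Secale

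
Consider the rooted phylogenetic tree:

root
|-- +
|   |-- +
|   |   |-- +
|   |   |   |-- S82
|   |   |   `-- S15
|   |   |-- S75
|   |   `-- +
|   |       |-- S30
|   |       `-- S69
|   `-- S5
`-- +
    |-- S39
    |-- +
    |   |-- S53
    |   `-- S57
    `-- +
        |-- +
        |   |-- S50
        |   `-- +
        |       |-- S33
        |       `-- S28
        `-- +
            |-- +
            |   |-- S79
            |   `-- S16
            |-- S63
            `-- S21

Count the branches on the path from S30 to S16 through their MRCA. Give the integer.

The MRCA of S30 and S16 is the root of the tree.
From S30 up to that node: 4 branches. From S16 up to the same node: 5 branches. Total: 4 + 5 = 9.

9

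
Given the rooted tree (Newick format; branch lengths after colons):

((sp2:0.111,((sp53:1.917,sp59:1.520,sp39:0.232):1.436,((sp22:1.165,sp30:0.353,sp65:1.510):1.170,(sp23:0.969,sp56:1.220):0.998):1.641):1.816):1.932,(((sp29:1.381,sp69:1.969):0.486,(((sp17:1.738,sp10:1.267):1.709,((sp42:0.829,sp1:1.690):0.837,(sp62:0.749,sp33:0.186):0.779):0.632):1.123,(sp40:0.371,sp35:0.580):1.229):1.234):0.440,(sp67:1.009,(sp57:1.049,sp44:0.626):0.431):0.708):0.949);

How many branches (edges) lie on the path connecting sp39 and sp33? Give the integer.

The MRCA of sp39 and sp33 is the root of the tree.
From sp39 up to that node: 4 branches. From sp33 up to the same node: 7 branches. Total: 4 + 7 = 11.

11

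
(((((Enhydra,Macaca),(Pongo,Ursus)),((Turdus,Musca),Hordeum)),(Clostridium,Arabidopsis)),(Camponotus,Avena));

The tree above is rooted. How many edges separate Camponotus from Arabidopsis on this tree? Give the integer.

5

The MRCA of Camponotus and Arabidopsis is the root of the tree.
From Camponotus up to that node: 2 branches. From Arabidopsis up to the same node: 3 branches. Total: 2 + 3 = 5.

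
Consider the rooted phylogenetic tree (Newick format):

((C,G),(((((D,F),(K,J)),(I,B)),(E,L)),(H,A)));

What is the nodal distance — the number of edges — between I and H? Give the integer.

The MRCA of I and H is the node subtending (((((D,F),(K,J)),(I,B)),(E,L)),(H,A)).
From I up to that node: 4 branches. From H up to the same node: 2 branches. Total: 4 + 2 = 6.

6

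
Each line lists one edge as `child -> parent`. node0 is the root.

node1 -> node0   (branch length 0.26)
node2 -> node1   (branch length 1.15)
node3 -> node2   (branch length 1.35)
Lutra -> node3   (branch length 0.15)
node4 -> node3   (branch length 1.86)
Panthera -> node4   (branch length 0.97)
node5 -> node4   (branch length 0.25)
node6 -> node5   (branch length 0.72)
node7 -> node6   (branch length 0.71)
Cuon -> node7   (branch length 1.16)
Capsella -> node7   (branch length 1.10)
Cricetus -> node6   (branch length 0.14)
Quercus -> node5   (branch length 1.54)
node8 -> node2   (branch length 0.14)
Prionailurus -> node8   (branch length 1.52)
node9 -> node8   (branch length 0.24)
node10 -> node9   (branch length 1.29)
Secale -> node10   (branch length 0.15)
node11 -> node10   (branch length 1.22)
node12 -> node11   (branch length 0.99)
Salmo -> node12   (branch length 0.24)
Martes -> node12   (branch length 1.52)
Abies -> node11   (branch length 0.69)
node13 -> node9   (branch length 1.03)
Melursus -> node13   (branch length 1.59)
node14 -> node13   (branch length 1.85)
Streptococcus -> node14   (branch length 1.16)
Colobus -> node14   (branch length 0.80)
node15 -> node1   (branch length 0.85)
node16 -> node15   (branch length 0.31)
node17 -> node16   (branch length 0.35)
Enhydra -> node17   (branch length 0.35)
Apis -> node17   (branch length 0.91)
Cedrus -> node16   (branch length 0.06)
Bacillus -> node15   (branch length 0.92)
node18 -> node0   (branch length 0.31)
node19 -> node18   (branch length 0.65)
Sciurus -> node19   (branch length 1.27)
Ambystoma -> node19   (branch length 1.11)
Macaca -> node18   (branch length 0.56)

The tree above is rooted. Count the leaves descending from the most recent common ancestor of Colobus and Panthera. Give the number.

14

The MRCA of Colobus and Panthera is the node subtending ((Lutra,(Panthera,(((Cuon,Capsella),Cricetus),Quercus))),(Prionailurus,((Secale,((Salmo,Martes),Abies)),(Melursus,(Streptococcus,Colobus))))).
That clade contains 14 terminal taxa: Abies, Capsella, Colobus, Cricetus, Cuon, Lutra, Martes, Melursus, Panthera, Prionailurus, Quercus, Salmo, Secale, Streptococcus.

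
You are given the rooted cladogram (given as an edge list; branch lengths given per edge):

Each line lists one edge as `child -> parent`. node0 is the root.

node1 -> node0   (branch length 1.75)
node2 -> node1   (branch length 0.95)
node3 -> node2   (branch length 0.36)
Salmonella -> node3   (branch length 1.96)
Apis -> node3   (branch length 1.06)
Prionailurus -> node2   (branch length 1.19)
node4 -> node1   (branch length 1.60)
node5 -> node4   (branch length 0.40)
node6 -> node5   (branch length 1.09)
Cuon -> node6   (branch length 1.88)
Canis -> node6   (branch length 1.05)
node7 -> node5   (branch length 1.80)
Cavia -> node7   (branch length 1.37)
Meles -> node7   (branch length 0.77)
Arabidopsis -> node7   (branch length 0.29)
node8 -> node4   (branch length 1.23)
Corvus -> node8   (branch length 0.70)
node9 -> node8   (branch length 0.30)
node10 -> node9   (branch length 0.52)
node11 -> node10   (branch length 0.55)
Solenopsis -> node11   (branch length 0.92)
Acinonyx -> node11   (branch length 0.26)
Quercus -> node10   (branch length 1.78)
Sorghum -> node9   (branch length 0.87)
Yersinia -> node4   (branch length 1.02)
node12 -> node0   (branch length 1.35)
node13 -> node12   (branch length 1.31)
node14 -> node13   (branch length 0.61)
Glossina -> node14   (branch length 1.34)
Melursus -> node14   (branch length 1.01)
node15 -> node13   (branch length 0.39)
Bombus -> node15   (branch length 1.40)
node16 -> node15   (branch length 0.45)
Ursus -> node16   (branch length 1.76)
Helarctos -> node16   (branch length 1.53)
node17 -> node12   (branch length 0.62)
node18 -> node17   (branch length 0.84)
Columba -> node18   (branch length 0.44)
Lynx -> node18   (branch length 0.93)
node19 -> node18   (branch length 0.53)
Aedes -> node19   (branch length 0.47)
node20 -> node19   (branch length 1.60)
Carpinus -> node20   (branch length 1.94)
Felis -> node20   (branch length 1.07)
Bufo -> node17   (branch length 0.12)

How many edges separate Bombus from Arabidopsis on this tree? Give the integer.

9

The MRCA of Bombus and Arabidopsis is the root of the tree.
From Bombus up to that node: 4 branches. From Arabidopsis up to the same node: 5 branches. Total: 4 + 5 = 9.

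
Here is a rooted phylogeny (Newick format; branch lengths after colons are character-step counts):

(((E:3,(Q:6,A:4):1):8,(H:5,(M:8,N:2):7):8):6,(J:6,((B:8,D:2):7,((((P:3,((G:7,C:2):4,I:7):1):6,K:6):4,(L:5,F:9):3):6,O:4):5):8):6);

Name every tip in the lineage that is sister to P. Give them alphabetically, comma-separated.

C, G, I

P attaches to the tree at the node subtending (P,((G,C),I)).
The other lineage descending from that same node — the sister group — is ((G,C),I); its 3 tips in alphabetical order are the answer.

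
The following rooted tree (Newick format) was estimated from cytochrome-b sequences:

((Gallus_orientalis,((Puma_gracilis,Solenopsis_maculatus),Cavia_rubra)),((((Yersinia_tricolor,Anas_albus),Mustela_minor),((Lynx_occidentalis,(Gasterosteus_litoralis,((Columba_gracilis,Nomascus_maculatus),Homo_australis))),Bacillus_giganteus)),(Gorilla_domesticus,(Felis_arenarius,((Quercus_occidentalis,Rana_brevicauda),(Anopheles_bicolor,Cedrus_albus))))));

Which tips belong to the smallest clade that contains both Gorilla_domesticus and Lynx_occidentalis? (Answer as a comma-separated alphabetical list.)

Tracing Gorilla_domesticus: it sits inside (Gorilla_domesticus,(Felis_arenarius,((Quercus_occidentalis,Rana_brevicauda),(Anopheles_bicolor,Cedrus_albus)))).
Tracing Lynx_occidentalis: it sits inside (Lynx_occidentalis,(Gasterosteus_litoralis,((Columba_gracilis,Nomascus_maculatus),Homo_australis))).
The smallest clade enclosing both is ((((Yersinia_tricolor,Anas_albus),Mustela_minor),((Lynx_occidentalis,(Gasterosteus_litoralis,((Columba_gracilis,Nomascus_maculatus),Homo_australis))),Bacillus_giganteus)),(Gorilla_domesticus,(Felis_arenarius,((Quercus_occidentalis,Rana_brevicauda),(Anopheles_bicolor,Cedrus_albus))))); the answer is its 15 terminal taxa in alphabetical order.

Anas_albus, Anopheles_bicolor, Bacillus_giganteus, Cedrus_albus, Columba_gracilis, Felis_arenarius, Gasterosteus_litoralis, Gorilla_domesticus, Homo_australis, Lynx_occidentalis, Mustela_minor, Nomascus_maculatus, Quercus_occidentalis, Rana_brevicauda, Yersinia_tricolor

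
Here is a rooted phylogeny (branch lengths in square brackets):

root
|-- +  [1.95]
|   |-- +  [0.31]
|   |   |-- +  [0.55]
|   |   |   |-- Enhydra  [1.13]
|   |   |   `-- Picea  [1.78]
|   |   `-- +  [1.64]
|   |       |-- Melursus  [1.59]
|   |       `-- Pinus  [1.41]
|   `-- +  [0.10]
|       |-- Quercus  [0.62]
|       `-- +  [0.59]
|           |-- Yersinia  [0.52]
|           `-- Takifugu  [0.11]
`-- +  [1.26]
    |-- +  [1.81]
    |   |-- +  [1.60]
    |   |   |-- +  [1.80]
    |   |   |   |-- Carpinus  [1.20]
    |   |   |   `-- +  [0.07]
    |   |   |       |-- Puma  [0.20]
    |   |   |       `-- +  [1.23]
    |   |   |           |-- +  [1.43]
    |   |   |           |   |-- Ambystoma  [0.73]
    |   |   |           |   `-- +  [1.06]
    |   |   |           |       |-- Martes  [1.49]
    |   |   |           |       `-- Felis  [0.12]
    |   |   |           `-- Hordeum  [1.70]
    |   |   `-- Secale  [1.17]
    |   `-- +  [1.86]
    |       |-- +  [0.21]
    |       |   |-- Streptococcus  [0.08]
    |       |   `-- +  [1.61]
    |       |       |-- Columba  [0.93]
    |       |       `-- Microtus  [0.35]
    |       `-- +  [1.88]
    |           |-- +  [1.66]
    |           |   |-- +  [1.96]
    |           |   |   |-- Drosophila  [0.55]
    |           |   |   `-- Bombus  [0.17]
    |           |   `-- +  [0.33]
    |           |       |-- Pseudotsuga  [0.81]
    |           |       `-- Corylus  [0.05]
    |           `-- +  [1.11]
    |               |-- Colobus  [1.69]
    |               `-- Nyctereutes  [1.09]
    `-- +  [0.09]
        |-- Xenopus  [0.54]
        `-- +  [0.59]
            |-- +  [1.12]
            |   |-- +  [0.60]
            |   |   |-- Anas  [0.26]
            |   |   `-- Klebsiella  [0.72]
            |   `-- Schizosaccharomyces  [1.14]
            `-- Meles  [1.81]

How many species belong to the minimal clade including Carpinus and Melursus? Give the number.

28

The MRCA of Carpinus and Melursus is the root, so the clade is the entire tree.
That clade contains 28 terminal taxa: Ambystoma, Anas, Bombus, Carpinus, Colobus, Columba, Corylus, Drosophila, Enhydra, Felis, Hordeum, Klebsiella, Martes, Meles, Melursus, Microtus, Nyctereutes, Picea, Pinus, Pseudotsuga, Puma, Quercus, Schizosaccharomyces, Secale, Streptococcus, Takifugu, Xenopus, Yersinia.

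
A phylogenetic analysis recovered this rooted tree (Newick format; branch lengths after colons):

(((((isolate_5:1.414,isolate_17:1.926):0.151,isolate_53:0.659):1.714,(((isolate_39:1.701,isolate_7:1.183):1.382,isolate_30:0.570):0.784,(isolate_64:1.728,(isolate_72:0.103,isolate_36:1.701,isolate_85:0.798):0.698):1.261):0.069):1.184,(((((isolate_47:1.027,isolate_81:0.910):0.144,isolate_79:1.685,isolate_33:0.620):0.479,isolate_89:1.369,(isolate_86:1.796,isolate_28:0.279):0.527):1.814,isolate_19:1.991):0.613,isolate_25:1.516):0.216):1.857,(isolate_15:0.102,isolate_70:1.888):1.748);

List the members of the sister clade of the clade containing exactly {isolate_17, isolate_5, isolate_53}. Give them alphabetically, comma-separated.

The clade containing exactly {isolate_17, isolate_5, isolate_53} attaches to the tree at the node subtending (((isolate_5,isolate_17),isolate_53),(((isolate_39,isolate_7),isolate_30),(isolate_64,(isolate_72,isolate_36,isolate_85)))).
The other lineage descending from that same node — the sister group — is (((isolate_39,isolate_7),isolate_30),(isolate_64,(isolate_72,isolate_36,isolate_85))); its 7 tips in alphabetical order are the answer.

isolate_30, isolate_36, isolate_39, isolate_64, isolate_7, isolate_72, isolate_85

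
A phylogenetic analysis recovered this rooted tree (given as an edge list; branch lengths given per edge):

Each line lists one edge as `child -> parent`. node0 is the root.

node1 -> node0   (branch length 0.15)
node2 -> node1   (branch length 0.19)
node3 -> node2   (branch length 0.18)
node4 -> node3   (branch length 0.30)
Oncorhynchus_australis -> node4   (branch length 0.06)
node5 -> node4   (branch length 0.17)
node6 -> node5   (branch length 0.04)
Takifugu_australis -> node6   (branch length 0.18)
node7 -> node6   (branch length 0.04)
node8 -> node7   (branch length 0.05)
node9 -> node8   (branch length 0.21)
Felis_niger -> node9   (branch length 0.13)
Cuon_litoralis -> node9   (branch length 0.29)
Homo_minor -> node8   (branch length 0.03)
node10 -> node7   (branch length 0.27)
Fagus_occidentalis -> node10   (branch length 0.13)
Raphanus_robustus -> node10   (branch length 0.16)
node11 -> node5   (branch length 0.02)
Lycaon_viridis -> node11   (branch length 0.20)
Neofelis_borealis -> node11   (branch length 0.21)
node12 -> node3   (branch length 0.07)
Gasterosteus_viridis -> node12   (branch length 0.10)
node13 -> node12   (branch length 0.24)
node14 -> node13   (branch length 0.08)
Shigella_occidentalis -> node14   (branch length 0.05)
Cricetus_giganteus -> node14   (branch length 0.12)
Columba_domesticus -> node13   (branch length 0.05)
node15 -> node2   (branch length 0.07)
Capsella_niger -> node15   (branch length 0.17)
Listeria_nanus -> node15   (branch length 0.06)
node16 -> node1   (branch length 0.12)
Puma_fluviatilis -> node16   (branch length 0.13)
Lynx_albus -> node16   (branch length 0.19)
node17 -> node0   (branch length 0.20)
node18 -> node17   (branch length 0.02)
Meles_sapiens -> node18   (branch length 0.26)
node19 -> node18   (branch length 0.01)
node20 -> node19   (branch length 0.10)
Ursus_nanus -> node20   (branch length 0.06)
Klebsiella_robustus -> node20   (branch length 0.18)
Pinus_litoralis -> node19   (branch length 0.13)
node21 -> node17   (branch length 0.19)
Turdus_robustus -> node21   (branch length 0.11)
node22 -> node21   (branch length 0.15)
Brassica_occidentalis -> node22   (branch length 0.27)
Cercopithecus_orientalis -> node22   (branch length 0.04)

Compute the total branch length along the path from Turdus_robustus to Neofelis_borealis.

The path runs Turdus_robustus → … → MRCA → … → Neofelis_borealis; the MRCA is the root of the tree.
Branch lengths along that path: 0.11 + 0.19 + 0.20 + 0.15 + 0.19 + 0.18 + 0.30 + 0.17 + 0.02 + 0.21 = 1.72.

1.72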